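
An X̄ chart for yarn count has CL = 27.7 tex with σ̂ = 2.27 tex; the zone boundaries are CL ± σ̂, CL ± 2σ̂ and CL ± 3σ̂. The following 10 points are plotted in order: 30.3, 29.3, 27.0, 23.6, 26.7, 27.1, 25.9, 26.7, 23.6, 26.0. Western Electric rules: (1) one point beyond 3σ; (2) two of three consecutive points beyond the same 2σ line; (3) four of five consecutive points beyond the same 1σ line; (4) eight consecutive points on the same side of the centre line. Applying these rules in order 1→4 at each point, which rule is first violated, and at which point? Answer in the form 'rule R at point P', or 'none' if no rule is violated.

Zone of each point (C = within 1σ̂, B = 1σ̂–2σ̂, A = 2σ̂–3σ̂, * = beyond 3σ̂; sign = side of CL): 1:+B, 2:+C, 3:-C, 4:-B, 5:-C, 6:-C, 7:-C, 8:-C, 9:-B, 10:-C
Rule 4 (eight consecutive points on the same side of the centre line) is satisfied at point 10.

rule 4 at point 10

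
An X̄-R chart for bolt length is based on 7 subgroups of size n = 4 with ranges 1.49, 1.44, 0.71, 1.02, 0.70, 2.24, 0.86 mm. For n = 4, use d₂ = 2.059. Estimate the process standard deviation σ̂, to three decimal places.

0.587

R̄ = (1.49 + 1.44 + 0.71 + 1.02 + 0.70 + 2.24 + 0.86) / 7 = 1.2086
σ̂ = R̄ / d₂ = 1.2086 / 2.059 = 0.5870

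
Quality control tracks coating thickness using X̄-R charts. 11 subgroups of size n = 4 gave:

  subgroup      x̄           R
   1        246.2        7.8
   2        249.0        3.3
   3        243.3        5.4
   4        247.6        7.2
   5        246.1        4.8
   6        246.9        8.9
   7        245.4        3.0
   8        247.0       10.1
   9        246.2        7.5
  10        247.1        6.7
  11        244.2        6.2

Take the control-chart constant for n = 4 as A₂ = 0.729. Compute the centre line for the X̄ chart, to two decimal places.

X̄̄ = (246.2 + 249.0 + 243.3 + 247.6 + 246.1 + 246.9 + 245.4 + 247.0 + 246.2 + 247.1 + 244.2) / 11 = 2709.0000 / 11 = 246.2727
CL = X̄̄ = 246.2727

246.27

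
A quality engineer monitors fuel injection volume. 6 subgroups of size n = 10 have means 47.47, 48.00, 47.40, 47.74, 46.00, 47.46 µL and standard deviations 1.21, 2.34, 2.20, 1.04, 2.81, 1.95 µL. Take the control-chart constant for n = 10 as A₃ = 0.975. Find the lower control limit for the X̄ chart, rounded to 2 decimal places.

45.47

X̄̄ = (47.47 + 48.00 + 47.40 + 47.74 + 46.00 + 47.46) / 6 = 47.3450
s̄ = (1.21 + 2.34 + 2.20 + 1.04 + 2.81 + 1.95) / 6 = 1.9250
LCL = X̄̄ − A₃·s̄ = 47.3450 − 0.975 × 1.9250 = 45.4681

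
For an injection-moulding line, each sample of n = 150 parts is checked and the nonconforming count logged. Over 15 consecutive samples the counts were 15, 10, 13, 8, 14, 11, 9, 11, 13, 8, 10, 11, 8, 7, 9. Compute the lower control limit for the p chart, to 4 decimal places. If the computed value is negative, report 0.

0.0074

p̄ = Σdᵢ / (k·n) = 157 / (15 × 150) = 0.06978
LCL = p̄ − 3·√(p̄(1−p̄)/n) = 0.06978 − 3 × 0.02080 = 0.00737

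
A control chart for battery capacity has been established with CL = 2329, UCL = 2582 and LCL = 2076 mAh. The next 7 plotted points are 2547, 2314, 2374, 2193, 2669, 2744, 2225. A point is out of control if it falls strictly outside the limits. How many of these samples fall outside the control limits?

2

Compare each point to [2076, 2582]: sample 5 = 2669 > UCL; sample 6 = 2744 > UCL.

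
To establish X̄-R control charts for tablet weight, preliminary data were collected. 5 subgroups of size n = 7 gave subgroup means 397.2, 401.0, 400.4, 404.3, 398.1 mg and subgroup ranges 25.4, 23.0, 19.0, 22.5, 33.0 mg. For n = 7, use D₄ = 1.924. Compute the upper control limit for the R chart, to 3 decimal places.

R̄ = (25.4 + 23.0 + 19.0 + 22.5 + 33.0) / 5 = 122.9000 / 5 = 24.5800
UCL_R = D₄·R̄ = 1.924 × 24.5800 = 47.2919

47.292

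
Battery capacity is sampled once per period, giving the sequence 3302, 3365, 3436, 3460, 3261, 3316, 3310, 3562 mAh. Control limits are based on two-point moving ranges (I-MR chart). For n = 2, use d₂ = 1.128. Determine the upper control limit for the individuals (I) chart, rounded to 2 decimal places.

3631.06

X̄ = (3302 + 3365 + 3436 + 3460 + 3261 + 3316 + 3310 + 3562) / 8 = 3376.5000
Moving ranges: 63, 71, 24, 199, 55, 6, 252; M̄R̄ = 670.0000 / 7 = 95.7143
UCL = X̄ + 3·M̄R̄/d₂ = 3376.5000 + 3 × 95.7143 / 1.128 = 3631.0593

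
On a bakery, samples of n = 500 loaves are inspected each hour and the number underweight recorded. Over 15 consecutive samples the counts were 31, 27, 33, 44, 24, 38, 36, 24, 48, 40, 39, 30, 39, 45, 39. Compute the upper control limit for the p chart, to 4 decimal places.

0.1062

p̄ = Σdᵢ / (k·n) = 537 / (15 × 500) = 0.07160
UCL = p̄ + 3·√(p̄(1−p̄)/n) = 0.07160 + 3 × √(0.07160×0.92840/500) = 0.07160 + 3 × 0.01153 = 0.10619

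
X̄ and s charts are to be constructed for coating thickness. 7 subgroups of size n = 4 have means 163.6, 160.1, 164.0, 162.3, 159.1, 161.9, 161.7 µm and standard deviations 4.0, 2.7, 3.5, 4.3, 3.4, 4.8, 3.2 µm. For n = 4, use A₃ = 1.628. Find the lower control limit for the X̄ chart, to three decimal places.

155.791

X̄̄ = (163.6 + 160.1 + 164.0 + 162.3 + 159.1 + 161.9 + 161.7) / 7 = 161.8143
s̄ = (4.0 + 2.7 + 3.5 + 4.3 + 3.4 + 4.8 + 3.2) / 7 = 3.7000
LCL = X̄̄ − A₃·s̄ = 161.8143 − 1.628 × 3.7000 = 155.7907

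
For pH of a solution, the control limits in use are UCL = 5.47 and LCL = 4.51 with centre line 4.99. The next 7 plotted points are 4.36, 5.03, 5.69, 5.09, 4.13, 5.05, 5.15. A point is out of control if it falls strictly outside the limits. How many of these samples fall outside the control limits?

3

Compare each point to [4.51, 5.47]: sample 1 = 4.36 < LCL; sample 3 = 5.69 > UCL; sample 5 = 4.13 < LCL.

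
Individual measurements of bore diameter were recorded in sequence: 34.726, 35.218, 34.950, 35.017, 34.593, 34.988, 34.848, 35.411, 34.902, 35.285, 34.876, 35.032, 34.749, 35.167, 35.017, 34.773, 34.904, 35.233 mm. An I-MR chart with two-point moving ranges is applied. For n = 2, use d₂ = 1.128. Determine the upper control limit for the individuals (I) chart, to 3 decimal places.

X̄ = (34.726 + 35.218 + 34.950 + 35.017 + 34.593 + 34.988 + 34.848 + 35.411 + 34.902 + 35.285 + 34.876 + 35.032 + 34.749 + 35.167 + 35.017 + 34.773 + 34.904 + 35.233) / 18 = 34.9827
Moving ranges: 0.492, 0.268, 0.067, 0.424, 0.395, 0.140, 0.563, 0.509, 0.383, 0.409, 0.156, 0.283, 0.418, 0.150, 0.244, 0.131, 0.329; M̄R̄ = 5.3610 / 17 = 0.3154
UCL = X̄ + 3·M̄R̄/d₂ = 34.9827 + 3 × 0.3154 / 1.128 = 35.8214

35.821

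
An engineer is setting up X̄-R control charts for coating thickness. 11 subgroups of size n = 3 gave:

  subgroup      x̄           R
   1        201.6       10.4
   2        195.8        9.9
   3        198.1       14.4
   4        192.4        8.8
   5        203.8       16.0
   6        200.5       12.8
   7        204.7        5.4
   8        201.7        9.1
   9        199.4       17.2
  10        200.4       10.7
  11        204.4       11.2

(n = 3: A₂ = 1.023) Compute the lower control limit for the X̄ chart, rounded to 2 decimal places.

188.55

X̄̄ = (201.6 + 195.8 + 198.1 + 192.4 + 203.8 + 200.5 + 204.7 + 201.7 + 199.4 + 200.4 + 204.4) / 11 = 2202.8000 / 11 = 200.2545
R̄ = (10.4 + 9.9 + 14.4 + 8.8 + 16.0 + 12.8 + 5.4 + 9.1 + 17.2 + 10.7 + 11.2) / 11 = 125.9000 / 11 = 11.4455
LCL = X̄̄ − A₂·R̄ = 200.2545 − 1.023 × 11.4455 = 188.5458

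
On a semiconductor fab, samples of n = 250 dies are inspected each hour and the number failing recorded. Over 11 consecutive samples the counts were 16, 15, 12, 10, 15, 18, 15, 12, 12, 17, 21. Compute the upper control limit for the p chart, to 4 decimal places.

0.1041

p̄ = Σdᵢ / (k·n) = 163 / (11 × 250) = 0.05927
UCL = p̄ + 3·√(p̄(1−p̄)/n) = 0.05927 + 3 × √(0.05927×0.94073/250) = 0.05927 + 3 × 0.01493 = 0.10408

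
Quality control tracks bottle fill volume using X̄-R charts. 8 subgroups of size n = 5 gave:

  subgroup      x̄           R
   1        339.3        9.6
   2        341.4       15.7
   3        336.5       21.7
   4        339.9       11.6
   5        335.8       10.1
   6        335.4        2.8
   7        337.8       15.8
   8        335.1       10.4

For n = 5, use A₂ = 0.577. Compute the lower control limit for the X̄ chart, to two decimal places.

330.60

X̄̄ = (339.3 + 341.4 + 336.5 + 339.9 + 335.8 + 335.4 + 337.8 + 335.1) / 8 = 2701.2000 / 8 = 337.6500
R̄ = (9.6 + 15.7 + 21.7 + 11.6 + 10.1 + 2.8 + 15.8 + 10.4) / 8 = 97.7000 / 8 = 12.2125
LCL = X̄̄ − A₂·R̄ = 337.6500 − 0.577 × 12.2125 = 330.6034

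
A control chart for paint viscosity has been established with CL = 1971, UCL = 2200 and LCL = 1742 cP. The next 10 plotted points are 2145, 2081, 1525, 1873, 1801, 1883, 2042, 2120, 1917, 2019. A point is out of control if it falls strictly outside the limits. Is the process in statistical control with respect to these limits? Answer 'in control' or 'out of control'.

Compare each point to [1742, 2200]: sample 3 = 1525 < LCL.

out of control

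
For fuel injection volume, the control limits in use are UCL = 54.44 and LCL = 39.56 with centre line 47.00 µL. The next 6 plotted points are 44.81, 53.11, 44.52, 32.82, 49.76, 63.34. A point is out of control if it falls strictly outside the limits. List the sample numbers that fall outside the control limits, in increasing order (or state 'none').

4, 6

Compare each point to [39.56, 54.44]: sample 4 = 32.82 < LCL; sample 6 = 63.34 > UCL.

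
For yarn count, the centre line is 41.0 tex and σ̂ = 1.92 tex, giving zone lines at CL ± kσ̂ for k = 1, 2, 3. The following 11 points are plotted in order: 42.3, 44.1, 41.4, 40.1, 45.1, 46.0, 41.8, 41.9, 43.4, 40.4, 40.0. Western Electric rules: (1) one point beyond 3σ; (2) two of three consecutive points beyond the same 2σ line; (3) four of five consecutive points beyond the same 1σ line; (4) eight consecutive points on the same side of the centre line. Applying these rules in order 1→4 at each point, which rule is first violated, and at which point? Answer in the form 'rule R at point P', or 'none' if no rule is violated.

Zone of each point (C = within 1σ̂, B = 1σ̂–2σ̂, A = 2σ̂–3σ̂, * = beyond 3σ̂; sign = side of CL): 1:+C, 2:+B, 3:+C, 4:-C, 5:+A, 6:+A, 7:+C, 8:+C, 9:+B, 10:-C, 11:-C
Rule 2 (two of three consecutive points beyond the same 2σ limit) is satisfied at point 6.

rule 2 at point 6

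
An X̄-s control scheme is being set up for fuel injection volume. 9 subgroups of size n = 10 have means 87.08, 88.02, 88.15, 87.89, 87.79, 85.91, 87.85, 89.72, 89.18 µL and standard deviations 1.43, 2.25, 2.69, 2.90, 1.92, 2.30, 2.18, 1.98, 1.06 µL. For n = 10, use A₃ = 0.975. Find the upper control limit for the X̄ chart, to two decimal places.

89.98

X̄̄ = (87.08 + 88.02 + 88.15 + 87.89 + 87.79 + 85.91 + 87.85 + 89.72 + 89.18) / 9 = 87.9544
s̄ = (1.43 + 2.25 + 2.69 + 2.90 + 1.92 + 2.30 + 2.18 + 1.98 + 1.06) / 9 = 2.0789
UCL = X̄̄ + A₃·s̄ = 87.9544 + 0.975 × 2.0789 = 89.9814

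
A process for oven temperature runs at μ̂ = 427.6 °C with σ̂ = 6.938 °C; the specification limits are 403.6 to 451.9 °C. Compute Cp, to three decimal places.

1.160

Cp = (USL − LSL) / (6σ̂) = (451.9 − 403.6) / (6 × 6.938) = 48.3000 / 41.6280 = 1.1603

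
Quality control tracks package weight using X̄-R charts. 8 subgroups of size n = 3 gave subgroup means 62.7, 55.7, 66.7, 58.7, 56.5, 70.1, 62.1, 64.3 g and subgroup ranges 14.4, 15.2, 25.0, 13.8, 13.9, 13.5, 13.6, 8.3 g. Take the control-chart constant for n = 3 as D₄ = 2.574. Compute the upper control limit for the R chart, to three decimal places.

R̄ = (14.4 + 15.2 + 25.0 + 13.8 + 13.9 + 13.5 + 13.6 + 8.3) / 8 = 117.7000 / 8 = 14.7125
UCL_R = D₄·R̄ = 2.574 × 14.7125 = 37.8700

37.870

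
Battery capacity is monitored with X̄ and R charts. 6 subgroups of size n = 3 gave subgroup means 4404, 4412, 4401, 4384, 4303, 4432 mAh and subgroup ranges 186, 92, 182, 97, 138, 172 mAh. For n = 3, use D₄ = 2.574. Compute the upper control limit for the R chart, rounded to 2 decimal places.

R̄ = (186 + 92 + 182 + 97 + 138 + 172) / 6 = 867.0000 / 6 = 144.5000
UCL_R = D₄·R̄ = 2.574 × 144.5000 = 371.9430

371.94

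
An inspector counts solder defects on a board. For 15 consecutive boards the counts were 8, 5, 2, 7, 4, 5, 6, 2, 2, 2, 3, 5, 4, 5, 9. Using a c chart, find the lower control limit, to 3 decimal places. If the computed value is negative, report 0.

c̄ = (8 + 5 + 2 + 7 + 4 + 5 + 6 + 2 + 2 + 2 + 3 + 5 + 4 + 5 + 9) / 15 = 69 / 15 = 4.6000
LCL = c̄ − 3√c̄ = 4.6000 − 3 × 2.1448 = -1.8343 → 0 (cannot be negative)

0.000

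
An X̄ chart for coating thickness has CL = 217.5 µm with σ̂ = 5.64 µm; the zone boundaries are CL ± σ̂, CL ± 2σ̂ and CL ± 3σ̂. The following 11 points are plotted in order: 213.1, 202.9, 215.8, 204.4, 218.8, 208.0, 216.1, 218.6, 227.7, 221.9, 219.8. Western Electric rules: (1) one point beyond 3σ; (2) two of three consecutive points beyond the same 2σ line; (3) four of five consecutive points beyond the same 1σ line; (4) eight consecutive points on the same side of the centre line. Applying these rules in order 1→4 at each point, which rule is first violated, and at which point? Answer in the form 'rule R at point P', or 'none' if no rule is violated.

Zone of each point (C = within 1σ̂, B = 1σ̂–2σ̂, A = 2σ̂–3σ̂, * = beyond 3σ̂; sign = side of CL): 1:-C, 2:-A, 3:-C, 4:-A, 5:+C, 6:-B, 7:-C, 8:+C, 9:+B, 10:+C, 11:+C
Rule 2 (two of three consecutive points beyond the same 2σ limit) is satisfied at point 4.

rule 2 at point 4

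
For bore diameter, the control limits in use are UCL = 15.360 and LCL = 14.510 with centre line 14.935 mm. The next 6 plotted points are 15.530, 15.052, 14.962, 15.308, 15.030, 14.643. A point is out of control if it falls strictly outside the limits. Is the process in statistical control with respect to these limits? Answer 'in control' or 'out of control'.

out of control

Compare each point to [14.510, 15.360]: sample 1 = 15.530 > UCL.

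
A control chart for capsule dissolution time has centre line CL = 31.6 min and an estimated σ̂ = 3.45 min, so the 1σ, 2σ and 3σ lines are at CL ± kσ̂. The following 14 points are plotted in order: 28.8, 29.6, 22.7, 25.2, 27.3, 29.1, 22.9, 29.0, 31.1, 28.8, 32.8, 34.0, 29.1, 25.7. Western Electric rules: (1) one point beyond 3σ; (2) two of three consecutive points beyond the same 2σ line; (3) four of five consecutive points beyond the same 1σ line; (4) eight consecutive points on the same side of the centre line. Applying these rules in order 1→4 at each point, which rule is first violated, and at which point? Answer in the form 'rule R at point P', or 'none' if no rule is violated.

Zone of each point (C = within 1σ̂, B = 1σ̂–2σ̂, A = 2σ̂–3σ̂, * = beyond 3σ̂; sign = side of CL): 1:-C, 2:-C, 3:-A, 4:-B, 5:-B, 6:-C, 7:-A, 8:-C, 9:-C, 10:-C, 11:+C, 12:+C, 13:-C, 14:-B
Rule 3 (four of five consecutive points beyond the same 1σ limit) is satisfied at point 7.

rule 3 at point 7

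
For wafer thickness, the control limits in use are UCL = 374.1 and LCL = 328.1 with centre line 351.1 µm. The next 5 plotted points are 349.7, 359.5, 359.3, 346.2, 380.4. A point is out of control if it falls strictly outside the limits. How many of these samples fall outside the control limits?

1

Compare each point to [328.1, 374.1]: sample 5 = 380.4 > UCL.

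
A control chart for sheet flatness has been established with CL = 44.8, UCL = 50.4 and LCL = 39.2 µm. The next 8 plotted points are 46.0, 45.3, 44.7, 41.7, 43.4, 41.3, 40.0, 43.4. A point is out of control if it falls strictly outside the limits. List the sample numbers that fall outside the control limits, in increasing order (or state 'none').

none

All 8 points lie within [39.2, 50.4].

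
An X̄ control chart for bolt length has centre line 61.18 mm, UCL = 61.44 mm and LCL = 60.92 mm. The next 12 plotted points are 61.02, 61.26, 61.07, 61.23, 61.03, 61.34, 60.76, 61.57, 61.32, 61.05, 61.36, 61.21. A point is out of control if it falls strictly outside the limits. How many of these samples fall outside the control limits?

Compare each point to [60.92, 61.44]: sample 7 = 60.76 < LCL; sample 8 = 61.57 > UCL.

2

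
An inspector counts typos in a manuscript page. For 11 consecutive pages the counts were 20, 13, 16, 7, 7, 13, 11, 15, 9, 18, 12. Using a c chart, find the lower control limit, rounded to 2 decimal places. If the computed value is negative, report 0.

c̄ = (20 + 13 + 16 + 7 + 7 + 13 + 11 + 15 + 9 + 18 + 12) / 11 = 141 / 11 = 12.8182
LCL = c̄ − 3√c̄ = 12.8182 − 3 × 3.5802 = 2.0774

2.08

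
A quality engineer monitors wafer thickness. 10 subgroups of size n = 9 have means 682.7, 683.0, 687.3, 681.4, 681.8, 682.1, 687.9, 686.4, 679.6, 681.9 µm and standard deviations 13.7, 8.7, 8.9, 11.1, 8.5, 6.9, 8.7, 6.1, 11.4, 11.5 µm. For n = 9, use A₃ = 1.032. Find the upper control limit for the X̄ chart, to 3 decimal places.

693.266

X̄̄ = (682.7 + 683.0 + 687.3 + 681.4 + 681.8 + 682.1 + 687.9 + 686.4 + 679.6 + 681.9) / 10 = 683.4100
s̄ = (13.7 + 8.7 + 8.9 + 11.1 + 8.5 + 6.9 + 8.7 + 6.1 + 11.4 + 11.5) / 10 = 9.5500
UCL = X̄̄ + A₃·s̄ = 683.4100 + 1.032 × 9.5500 = 693.2656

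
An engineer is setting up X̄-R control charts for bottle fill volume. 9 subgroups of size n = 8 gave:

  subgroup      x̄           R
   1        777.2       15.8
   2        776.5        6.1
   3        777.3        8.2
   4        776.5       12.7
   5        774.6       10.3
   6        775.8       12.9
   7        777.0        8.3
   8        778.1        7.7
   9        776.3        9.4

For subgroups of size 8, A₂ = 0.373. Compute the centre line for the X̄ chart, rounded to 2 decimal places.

X̄̄ = (777.2 + 776.5 + 777.3 + 776.5 + 774.6 + 775.8 + 777.0 + 778.1 + 776.3) / 9 = 6989.3000 / 9 = 776.5889
CL = X̄̄ = 776.5889

776.59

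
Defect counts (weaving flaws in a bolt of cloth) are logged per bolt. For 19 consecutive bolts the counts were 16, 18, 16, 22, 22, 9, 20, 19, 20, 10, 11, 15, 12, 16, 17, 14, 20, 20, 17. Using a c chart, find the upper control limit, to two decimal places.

c̄ = (16 + 18 + 16 + 22 + 22 + 9 + 20 + 19 + 20 + 10 + 11 + 15 + 12 + 16 + 17 + 14 + 20 + 20 + 17) / 19 = 314 / 19 = 16.5263
UCL = c̄ + 3√c̄ = 16.5263 + 3 × √16.5263 = 16.5263 + 3 × 4.0653 = 28.7221

28.72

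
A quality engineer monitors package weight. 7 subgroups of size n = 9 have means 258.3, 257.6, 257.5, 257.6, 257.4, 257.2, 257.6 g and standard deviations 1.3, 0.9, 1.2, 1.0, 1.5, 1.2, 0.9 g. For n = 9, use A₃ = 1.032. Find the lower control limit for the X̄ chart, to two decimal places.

X̄̄ = (258.3 + 257.6 + 257.5 + 257.6 + 257.4 + 257.2 + 257.6) / 7 = 257.6000
s̄ = (1.3 + 0.9 + 1.2 + 1.0 + 1.5 + 1.2 + 0.9) / 7 = 1.1429
LCL = X̄̄ − A₃·s̄ = 257.6000 − 1.032 × 1.1429 = 256.4206

256.42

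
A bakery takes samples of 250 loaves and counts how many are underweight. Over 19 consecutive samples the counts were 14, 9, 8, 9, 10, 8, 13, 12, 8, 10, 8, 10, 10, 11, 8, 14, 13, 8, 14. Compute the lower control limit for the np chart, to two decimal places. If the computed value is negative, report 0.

0.91

p̄ = Σdᵢ / (k·n) = 197 / (19 × 250) = 0.04147
LCL = np̄ − 3·√(np̄(1−p̄)) = 10.3684 − 3 × 3.1525 = 0.9109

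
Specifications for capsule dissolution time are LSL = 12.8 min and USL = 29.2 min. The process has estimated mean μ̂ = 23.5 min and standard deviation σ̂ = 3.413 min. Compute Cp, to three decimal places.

0.801

Cp = (USL − LSL) / (6σ̂) = (29.2 − 12.8) / (6 × 3.413) = 16.4000 / 20.4780 = 0.8009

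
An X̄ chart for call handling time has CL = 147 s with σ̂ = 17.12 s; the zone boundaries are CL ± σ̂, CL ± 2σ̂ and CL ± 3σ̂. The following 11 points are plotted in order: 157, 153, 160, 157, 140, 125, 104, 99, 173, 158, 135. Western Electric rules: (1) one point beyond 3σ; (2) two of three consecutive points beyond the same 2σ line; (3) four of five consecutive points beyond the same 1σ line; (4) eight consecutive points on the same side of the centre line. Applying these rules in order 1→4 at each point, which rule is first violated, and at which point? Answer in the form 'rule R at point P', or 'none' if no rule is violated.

Zone of each point (C = within 1σ̂, B = 1σ̂–2σ̂, A = 2σ̂–3σ̂, * = beyond 3σ̂; sign = side of CL): 1:+C, 2:+C, 3:+C, 4:+C, 5:-C, 6:-B, 7:-A, 8:-A, 9:+B, 10:+C, 11:-C
Rule 2 (two of three consecutive points beyond the same 2σ limit) is satisfied at point 8.

rule 2 at point 8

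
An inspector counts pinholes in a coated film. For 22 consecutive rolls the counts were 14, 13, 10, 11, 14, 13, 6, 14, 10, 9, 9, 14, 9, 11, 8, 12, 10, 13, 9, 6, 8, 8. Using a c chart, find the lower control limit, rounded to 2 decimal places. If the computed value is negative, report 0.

c̄ = (14 + 13 + 10 + 11 + 14 + 13 + 6 + 14 + 10 + 9 + 9 + 14 + 9 + 11 + 8 + 12 + 10 + 13 + 9 + 6 + 8 + 8) / 22 = 231 / 22 = 10.5000
LCL = c̄ − 3√c̄ = 10.5000 − 3 × 3.2404 = 0.7789

0.78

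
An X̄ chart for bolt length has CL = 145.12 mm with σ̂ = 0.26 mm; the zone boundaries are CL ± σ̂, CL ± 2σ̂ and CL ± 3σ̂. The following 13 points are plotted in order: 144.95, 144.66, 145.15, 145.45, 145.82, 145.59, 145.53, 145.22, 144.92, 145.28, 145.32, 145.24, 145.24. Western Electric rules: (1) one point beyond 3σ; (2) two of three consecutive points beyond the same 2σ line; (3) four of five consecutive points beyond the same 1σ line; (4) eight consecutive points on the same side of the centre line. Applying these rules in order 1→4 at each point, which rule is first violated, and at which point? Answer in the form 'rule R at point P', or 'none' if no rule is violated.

Zone of each point (C = within 1σ̂, B = 1σ̂–2σ̂, A = 2σ̂–3σ̂, * = beyond 3σ̂; sign = side of CL): 1:-C, 2:-B, 3:+C, 4:+B, 5:+A, 6:+B, 7:+B, 8:+C, 9:-C, 10:+C, 11:+C, 12:+C, 13:+C
Rule 3 (four of five consecutive points beyond the same 1σ limit) is satisfied at point 7.

rule 3 at point 7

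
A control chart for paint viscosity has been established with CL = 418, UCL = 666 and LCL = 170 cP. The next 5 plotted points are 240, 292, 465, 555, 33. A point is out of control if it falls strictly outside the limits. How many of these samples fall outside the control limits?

1

Compare each point to [170, 666]: sample 5 = 33 < LCL.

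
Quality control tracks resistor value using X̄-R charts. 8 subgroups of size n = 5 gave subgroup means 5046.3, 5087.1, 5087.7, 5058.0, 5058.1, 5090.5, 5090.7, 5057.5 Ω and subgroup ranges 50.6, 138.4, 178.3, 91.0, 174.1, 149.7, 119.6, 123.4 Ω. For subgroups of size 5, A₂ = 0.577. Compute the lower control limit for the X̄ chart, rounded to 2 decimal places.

X̄̄ = (5046.3 + 5087.1 + 5087.7 + 5058.0 + 5058.1 + 5090.5 + 5090.7 + 5057.5) / 8 = 40575.9000 / 8 = 5071.9875
R̄ = (50.6 + 138.4 + 178.3 + 91.0 + 174.1 + 149.7 + 119.6 + 123.4) / 8 = 1025.1000 / 8 = 128.1375
LCL = X̄̄ − A₂·R̄ = 5071.9875 − 0.577 × 128.1375 = 4998.0522

4998.05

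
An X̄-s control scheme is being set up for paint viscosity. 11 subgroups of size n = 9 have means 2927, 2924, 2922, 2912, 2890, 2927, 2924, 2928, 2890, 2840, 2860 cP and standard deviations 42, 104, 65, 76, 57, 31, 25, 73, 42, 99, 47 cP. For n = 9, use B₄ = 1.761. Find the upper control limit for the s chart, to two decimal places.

s̄ = (42 + 104 + 65 + 76 + 57 + 31 + 25 + 73 + 42 + 99 + 47) / 11 = 60.0909
UCL_s = B₄·s̄ = 1.761 × 60.0909 = 105.8201

105.82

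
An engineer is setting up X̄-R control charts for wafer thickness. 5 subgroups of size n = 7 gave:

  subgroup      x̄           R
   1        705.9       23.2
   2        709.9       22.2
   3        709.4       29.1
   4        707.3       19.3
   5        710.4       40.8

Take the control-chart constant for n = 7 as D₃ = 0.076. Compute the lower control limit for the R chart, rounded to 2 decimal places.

R̄ = (23.2 + 22.2 + 29.1 + 19.3 + 40.8) / 5 = 134.6000 / 5 = 26.9200
LCL_R = D₃·R̄ = 0.076 × 26.9200 = 2.0459

2.05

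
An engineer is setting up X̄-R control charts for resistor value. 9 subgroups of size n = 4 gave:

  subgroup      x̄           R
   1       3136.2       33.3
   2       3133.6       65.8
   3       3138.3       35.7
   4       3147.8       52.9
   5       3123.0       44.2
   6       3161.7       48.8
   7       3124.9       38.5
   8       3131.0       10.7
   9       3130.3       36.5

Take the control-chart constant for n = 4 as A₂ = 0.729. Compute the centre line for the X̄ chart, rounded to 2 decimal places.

X̄̄ = (3136.2 + 3133.6 + 3138.3 + 3147.8 + 3123.0 + 3161.7 + 3124.9 + 3131.0 + 3130.3) / 9 = 28226.8000 / 9 = 3136.3111
CL = X̄̄ = 3136.3111

3136.31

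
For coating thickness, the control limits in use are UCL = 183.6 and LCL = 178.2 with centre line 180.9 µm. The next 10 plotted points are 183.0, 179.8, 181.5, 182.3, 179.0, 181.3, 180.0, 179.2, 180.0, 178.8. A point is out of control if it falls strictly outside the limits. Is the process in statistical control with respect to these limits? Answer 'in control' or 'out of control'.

in control

All 10 points lie within [178.2, 183.6].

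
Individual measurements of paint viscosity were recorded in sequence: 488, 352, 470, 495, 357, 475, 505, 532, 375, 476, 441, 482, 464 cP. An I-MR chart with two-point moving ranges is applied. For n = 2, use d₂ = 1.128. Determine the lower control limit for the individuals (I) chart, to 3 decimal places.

245.549

X̄ = (488 + 352 + 470 + 495 + 357 + 475 + 505 + 532 + 375 + 476 + 441 + 482 + 464) / 13 = 454.7692
Moving ranges: 136, 118, 25, 138, 118, 30, 27, 157, 101, 35, 41, 18; M̄R̄ = 944.0000 / 12 = 78.6667
LCL = X̄ − 3·M̄R̄/d₂ = 454.7692 − 3 × 78.6667 / 1.128 = 245.5494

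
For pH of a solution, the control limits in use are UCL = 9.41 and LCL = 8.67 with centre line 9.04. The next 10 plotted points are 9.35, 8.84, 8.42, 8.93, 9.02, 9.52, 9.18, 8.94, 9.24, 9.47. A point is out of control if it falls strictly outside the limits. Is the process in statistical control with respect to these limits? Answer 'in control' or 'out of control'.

Compare each point to [8.67, 9.41]: sample 3 = 8.42 < LCL; sample 6 = 9.52 > UCL; sample 10 = 9.47 > UCL.

out of control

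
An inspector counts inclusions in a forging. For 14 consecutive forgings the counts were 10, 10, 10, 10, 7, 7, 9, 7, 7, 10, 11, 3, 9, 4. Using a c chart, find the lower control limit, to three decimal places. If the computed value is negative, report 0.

c̄ = (10 + 10 + 10 + 10 + 7 + 7 + 9 + 7 + 7 + 10 + 11 + 3 + 9 + 4) / 14 = 114 / 14 = 8.1429
LCL = c̄ − 3√c̄ = 8.1429 − 3 × 2.8536 = -0.4179 → 0 (cannot be negative)

0.000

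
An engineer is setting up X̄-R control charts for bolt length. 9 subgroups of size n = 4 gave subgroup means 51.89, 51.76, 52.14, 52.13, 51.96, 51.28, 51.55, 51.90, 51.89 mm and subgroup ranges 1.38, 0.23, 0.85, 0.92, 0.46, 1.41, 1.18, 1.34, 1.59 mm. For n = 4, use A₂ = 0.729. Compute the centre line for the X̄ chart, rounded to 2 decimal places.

X̄̄ = (51.89 + 51.76 + 52.14 + 52.13 + 51.96 + 51.28 + 51.55 + 51.90 + 51.89) / 9 = 466.5000 / 9 = 51.8333
CL = X̄̄ = 51.8333

51.83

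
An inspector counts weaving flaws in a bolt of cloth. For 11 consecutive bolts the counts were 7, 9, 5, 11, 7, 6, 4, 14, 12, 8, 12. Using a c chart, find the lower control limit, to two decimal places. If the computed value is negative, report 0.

c̄ = (7 + 9 + 5 + 11 + 7 + 6 + 4 + 14 + 12 + 8 + 12) / 11 = 95 / 11 = 8.6364
LCL = c̄ − 3√c̄ = 8.6364 − 3 × 2.9388 = -0.1799 → 0 (cannot be negative)

0.00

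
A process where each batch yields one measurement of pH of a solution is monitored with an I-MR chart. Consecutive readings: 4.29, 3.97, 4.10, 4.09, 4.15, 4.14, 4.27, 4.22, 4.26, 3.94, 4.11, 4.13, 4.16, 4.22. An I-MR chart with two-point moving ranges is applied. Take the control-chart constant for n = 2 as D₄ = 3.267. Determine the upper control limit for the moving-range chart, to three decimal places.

0.339

Moving ranges: 0.32, 0.13, 0.01, 0.06, 0.01, 0.13, 0.05, 0.04, 0.32, 0.17, 0.02, 0.03, 0.06; M̄R̄ = 1.3500 / 13 = 0.1038
UCL_MR = D₄·M̄R̄ = 3.267 × 0.1038 = 0.3393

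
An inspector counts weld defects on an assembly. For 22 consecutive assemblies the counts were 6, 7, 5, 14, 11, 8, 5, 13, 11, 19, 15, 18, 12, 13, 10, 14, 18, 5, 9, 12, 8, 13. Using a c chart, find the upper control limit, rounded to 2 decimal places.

c̄ = (6 + 7 + 5 + 14 + 11 + 8 + 5 + 13 + 11 + 19 + 15 + 18 + 12 + 13 + 10 + 14 + 18 + 5 + 9 + 12 + 8 + 13) / 22 = 246 / 22 = 11.1818
UCL = c̄ + 3√c̄ = 11.1818 + 3 × √11.1818 = 11.1818 + 3 × 3.3439 = 21.2136

21.21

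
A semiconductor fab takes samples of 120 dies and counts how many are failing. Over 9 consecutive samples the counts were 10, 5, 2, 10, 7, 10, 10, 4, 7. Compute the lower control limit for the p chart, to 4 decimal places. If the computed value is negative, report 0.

p̄ = Σdᵢ / (k·n) = 65 / (9 × 120) = 0.06019
LCL = p̄ − 3·√(p̄(1−p̄)/n) = 0.06019 − 3 × 0.02171 = -0.00495 → 0 (negative, so LCL = 0)

0.0000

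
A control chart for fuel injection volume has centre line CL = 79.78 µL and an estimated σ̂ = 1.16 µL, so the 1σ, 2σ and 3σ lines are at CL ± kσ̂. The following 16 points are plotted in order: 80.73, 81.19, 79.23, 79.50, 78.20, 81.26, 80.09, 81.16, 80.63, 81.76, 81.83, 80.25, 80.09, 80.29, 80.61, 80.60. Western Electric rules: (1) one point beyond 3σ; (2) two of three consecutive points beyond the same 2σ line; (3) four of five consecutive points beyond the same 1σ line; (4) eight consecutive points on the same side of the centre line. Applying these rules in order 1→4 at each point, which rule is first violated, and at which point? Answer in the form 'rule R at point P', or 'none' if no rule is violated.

rule 4 at point 13

Zone of each point (C = within 1σ̂, B = 1σ̂–2σ̂, A = 2σ̂–3σ̂, * = beyond 3σ̂; sign = side of CL): 1:+C, 2:+B, 3:-C, 4:-C, 5:-B, 6:+B, 7:+C, 8:+B, 9:+C, 10:+B, 11:+B, 12:+C, 13:+C, 14:+C, 15:+C, 16:+C
Rule 4 (eight consecutive points on the same side of the centre line) is satisfied at point 13.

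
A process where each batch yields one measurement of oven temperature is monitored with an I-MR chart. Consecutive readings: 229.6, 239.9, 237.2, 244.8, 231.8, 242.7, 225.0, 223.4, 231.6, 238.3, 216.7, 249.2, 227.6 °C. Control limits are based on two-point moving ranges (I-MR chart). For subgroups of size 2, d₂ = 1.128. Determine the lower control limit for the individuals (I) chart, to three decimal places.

199.457

X̄ = (229.6 + 239.9 + 237.2 + 244.8 + 231.8 + 242.7 + 225.0 + 223.4 + 231.6 + 238.3 + 216.7 + 249.2 + 227.6) / 13 = 233.6769
Moving ranges: 10.3, 2.7, 7.6, 13.0, 10.9, 17.7, 1.6, 8.2, 6.7, 21.6, 32.5, 21.6; M̄R̄ = 154.4000 / 12 = 12.8667
LCL = X̄ − 3·M̄R̄/d₂ = 233.6769 − 3 × 12.8667 / 1.128 = 199.4571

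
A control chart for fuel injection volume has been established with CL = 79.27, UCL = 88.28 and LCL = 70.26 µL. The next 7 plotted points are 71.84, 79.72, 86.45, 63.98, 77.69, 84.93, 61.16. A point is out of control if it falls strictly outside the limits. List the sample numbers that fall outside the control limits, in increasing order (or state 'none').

4, 7

Compare each point to [70.26, 88.28]: sample 4 = 63.98 < LCL; sample 7 = 61.16 < LCL.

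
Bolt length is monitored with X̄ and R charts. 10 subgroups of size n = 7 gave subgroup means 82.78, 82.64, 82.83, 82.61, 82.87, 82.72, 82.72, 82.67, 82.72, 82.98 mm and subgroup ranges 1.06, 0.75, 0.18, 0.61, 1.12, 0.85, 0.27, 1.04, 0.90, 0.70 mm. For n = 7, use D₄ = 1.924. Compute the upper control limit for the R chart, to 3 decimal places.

1.439

R̄ = (1.06 + 0.75 + 0.18 + 0.61 + 1.12 + 0.85 + 0.27 + 1.04 + 0.90 + 0.70) / 10 = 7.4800 / 10 = 0.7480
UCL_R = D₄·R̄ = 1.924 × 0.7480 = 1.4392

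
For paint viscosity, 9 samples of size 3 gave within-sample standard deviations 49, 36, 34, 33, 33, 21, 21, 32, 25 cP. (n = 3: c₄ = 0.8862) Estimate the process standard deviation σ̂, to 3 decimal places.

35.608

s̄ = (49 + 36 + 34 + 33 + 33 + 21 + 21 + 32 + 25) / 9 = 31.5556
σ̂ = s̄ / c₄ = 31.5556 / 0.8862 = 35.6077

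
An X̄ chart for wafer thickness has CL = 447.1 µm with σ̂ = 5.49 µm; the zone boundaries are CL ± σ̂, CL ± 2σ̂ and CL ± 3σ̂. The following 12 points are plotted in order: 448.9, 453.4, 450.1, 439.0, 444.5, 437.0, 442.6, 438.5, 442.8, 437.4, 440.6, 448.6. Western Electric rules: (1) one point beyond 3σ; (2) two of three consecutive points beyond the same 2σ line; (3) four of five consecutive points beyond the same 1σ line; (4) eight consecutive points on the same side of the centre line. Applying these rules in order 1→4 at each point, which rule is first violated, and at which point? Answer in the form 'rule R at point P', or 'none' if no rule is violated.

Zone of each point (C = within 1σ̂, B = 1σ̂–2σ̂, A = 2σ̂–3σ̂, * = beyond 3σ̂; sign = side of CL): 1:+C, 2:+B, 3:+C, 4:-B, 5:-C, 6:-B, 7:-C, 8:-B, 9:-C, 10:-B, 11:-B, 12:+C
Rule 4 (eight consecutive points on the same side of the centre line) is satisfied at point 11.

rule 4 at point 11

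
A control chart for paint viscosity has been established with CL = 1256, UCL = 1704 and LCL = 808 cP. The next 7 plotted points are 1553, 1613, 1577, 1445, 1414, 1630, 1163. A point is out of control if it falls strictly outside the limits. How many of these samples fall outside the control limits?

All 7 points lie within [808, 1704].

0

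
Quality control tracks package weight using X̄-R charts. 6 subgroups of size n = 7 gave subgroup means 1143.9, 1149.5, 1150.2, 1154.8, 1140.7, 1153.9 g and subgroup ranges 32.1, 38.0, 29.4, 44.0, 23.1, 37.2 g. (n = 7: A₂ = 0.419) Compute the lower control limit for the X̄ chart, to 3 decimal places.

1134.601

X̄̄ = (1143.9 + 1149.5 + 1150.2 + 1154.8 + 1140.7 + 1153.9) / 6 = 6893.0000 / 6 = 1148.8333
R̄ = (32.1 + 38.0 + 29.4 + 44.0 + 23.1 + 37.2) / 6 = 203.8000 / 6 = 33.9667
LCL = X̄̄ − A₂·R̄ = 1148.8333 − 0.419 × 33.9667 = 1134.6013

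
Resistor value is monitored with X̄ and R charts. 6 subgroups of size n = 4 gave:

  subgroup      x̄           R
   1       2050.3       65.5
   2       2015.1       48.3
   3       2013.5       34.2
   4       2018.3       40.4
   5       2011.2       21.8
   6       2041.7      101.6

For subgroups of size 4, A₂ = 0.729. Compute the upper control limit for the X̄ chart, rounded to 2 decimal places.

2062.90

X̄̄ = (2050.3 + 2015.1 + 2013.5 + 2018.3 + 2011.2 + 2041.7) / 6 = 12150.1000 / 6 = 2025.0167
R̄ = (65.5 + 48.3 + 34.2 + 40.4 + 21.8 + 101.6) / 6 = 311.8000 / 6 = 51.9667
UCL = X̄̄ + A₂·R̄ = 2025.0167 + 0.729 × 51.9667 = 2062.9004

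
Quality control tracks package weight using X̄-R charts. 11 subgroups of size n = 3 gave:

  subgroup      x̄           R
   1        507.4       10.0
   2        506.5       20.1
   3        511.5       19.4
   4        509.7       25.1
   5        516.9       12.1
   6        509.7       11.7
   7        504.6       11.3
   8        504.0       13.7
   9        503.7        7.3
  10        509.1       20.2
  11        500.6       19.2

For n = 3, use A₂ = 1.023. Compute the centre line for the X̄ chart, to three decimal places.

507.609

X̄̄ = (507.4 + 506.5 + 511.5 + 509.7 + 516.9 + 509.7 + 504.6 + 504.0 + 503.7 + 509.1 + 500.6) / 11 = 5583.7000 / 11 = 507.6091
CL = X̄̄ = 507.6091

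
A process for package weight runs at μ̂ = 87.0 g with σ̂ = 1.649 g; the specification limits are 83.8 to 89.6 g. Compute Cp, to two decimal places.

Cp = (USL − LSL) / (6σ̂) = (89.6 − 83.8) / (6 × 1.649) = 5.8000 / 9.8940 = 0.5862

0.59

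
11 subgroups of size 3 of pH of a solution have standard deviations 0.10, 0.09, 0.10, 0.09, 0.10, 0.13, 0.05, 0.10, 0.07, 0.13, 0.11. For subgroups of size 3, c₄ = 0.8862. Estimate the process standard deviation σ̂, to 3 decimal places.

s̄ = (0.10 + 0.09 + 0.10 + 0.09 + 0.10 + 0.13 + 0.05 + 0.10 + 0.07 + 0.13 + 0.11) / 11 = 0.0973
σ̂ = s̄ / c₄ = 0.0973 / 0.8862 = 0.1098

0.110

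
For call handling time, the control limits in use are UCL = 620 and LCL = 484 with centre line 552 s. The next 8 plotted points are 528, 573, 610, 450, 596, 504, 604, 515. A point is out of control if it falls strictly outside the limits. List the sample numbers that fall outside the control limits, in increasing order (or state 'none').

4

Compare each point to [484, 620]: sample 4 = 450 < LCL.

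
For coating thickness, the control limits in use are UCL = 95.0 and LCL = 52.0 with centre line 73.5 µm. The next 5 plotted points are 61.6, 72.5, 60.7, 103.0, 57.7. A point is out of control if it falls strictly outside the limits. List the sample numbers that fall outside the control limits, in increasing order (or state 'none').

4

Compare each point to [52.0, 95.0]: sample 4 = 103.0 > UCL.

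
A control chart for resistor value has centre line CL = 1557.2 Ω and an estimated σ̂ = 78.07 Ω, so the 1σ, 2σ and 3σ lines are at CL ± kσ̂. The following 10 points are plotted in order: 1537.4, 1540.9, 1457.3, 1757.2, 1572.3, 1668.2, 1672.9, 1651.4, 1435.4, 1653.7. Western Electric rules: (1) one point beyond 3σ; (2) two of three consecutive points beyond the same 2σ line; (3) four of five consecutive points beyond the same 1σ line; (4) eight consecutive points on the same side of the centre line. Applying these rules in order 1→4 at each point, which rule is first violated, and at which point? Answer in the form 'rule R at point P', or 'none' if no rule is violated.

rule 3 at point 8

Zone of each point (C = within 1σ̂, B = 1σ̂–2σ̂, A = 2σ̂–3σ̂, * = beyond 3σ̂; sign = side of CL): 1:-C, 2:-C, 3:-B, 4:+A, 5:+C, 6:+B, 7:+B, 8:+B, 9:-B, 10:+B
Rule 3 (four of five consecutive points beyond the same 1σ limit) is satisfied at point 8.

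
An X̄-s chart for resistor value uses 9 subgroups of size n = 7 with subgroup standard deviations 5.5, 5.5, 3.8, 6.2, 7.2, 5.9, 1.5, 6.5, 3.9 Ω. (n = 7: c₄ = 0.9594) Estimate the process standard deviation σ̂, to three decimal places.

s̄ = (5.5 + 5.5 + 3.8 + 6.2 + 7.2 + 5.9 + 1.5 + 6.5 + 3.9) / 9 = 5.1111
σ̂ = s̄ / c₄ = 5.1111 / 0.9594 = 5.3274

5.327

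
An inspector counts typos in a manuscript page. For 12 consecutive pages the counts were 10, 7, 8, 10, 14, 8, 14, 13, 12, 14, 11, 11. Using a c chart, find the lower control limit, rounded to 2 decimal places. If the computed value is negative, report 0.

c̄ = (10 + 7 + 8 + 10 + 14 + 8 + 14 + 13 + 12 + 14 + 11 + 11) / 12 = 132 / 12 = 11.0000
LCL = c̄ − 3√c̄ = 11.0000 − 3 × 3.3166 = 1.0501

1.05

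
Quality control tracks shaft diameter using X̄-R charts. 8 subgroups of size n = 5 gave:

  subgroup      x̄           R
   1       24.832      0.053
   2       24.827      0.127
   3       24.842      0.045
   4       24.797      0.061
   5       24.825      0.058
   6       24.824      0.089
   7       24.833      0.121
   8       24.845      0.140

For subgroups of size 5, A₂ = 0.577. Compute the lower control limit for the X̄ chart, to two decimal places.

X̄̄ = (24.832 + 24.827 + 24.842 + 24.797 + 24.825 + 24.824 + 24.833 + 24.845) / 8 = 198.6250 / 8 = 24.8281
R̄ = (0.053 + 0.127 + 0.045 + 0.061 + 0.058 + 0.089 + 0.121 + 0.140) / 8 = 0.6940 / 8 = 0.0867
LCL = X̄̄ − A₂·R̄ = 24.8281 − 0.577 × 0.0867 = 24.7781

24.78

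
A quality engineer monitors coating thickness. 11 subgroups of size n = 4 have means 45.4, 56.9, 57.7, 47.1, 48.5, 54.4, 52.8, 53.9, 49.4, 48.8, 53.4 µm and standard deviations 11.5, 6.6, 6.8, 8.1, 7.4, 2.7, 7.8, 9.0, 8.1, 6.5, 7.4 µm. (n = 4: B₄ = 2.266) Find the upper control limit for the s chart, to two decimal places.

s̄ = (11.5 + 6.6 + 6.8 + 8.1 + 7.4 + 2.7 + 7.8 + 9.0 + 8.1 + 6.5 + 7.4) / 11 = 7.4455
UCL_s = B₄·s̄ = 2.266 × 7.4455 = 16.8714

16.87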